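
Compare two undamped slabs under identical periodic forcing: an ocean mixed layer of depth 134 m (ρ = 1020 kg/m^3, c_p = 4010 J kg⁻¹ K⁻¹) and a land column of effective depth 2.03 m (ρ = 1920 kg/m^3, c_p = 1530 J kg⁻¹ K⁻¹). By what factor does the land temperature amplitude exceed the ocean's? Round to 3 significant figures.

91.9

C_ocean = 1020 × 4010 × 134 = 5.48×10^8 J/(m²·K).
C_land = 1920 × 1530 × 2.03 = 5.96×10^6 J/(m²·K).
Undamped amplitude ∝ 1/C, so A_land/A_ocean = C_ocean/C_land = 91.9.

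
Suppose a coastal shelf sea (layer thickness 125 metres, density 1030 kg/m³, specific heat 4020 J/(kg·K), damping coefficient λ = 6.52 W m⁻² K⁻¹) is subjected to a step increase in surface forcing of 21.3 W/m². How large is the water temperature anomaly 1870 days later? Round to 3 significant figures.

Areal heat capacity C = ρ c_p D = 1030 × 4020 × 125 = 5.18×10^8 J/(m^2 K).
τ = C / λ = 5.18×10^8 / 6.52 = 7.94×10^7 s.
Equilibrium anomaly ΔT_eq = F / λ = 21.3 / 6.52 = 3.27 K.
t = 1870 days = 1.62×10^8 s, so t/τ = 2.04.
ΔT(t) = ΔT_eq (1 − e^(−t/τ)) = 3.27 × (1 − e^−2.04) = 2.84 K.

2.84 K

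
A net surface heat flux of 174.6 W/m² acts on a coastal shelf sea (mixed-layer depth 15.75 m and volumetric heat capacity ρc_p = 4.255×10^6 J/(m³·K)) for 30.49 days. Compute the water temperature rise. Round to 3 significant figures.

Areal heat capacity C = ρc_p × D = 4.255×10^6 × 15.75 = 6.70×10^7 J/(m^2 K).
Net heat input Q = F Δt = 174.6 × (30.49 days × 86400 s/day) = 4.60×10^8 J/m².
ΔT = Q / C = 4.60×10^8 / 6.70×10^7 = 6.86 K.

6.86 K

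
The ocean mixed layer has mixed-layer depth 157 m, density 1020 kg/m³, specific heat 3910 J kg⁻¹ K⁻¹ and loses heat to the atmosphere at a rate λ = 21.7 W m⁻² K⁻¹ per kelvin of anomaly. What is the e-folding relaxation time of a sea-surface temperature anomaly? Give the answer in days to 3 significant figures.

Areal heat capacity C = ρ c_p D = 1020 × 3910 × 157 = 6.26×10^8 J m⁻² K⁻¹.
Relaxation time τ = C / λ = 6.26×10^8 / 21.7 = 2.89×10^7 s.
In days: 2.89×10^7 s / (86400 s/day) = 334 days.

334 days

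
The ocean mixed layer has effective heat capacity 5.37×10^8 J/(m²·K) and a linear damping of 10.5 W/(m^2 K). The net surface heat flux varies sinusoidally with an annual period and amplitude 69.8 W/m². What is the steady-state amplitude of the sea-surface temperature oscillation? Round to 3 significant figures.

0.649 K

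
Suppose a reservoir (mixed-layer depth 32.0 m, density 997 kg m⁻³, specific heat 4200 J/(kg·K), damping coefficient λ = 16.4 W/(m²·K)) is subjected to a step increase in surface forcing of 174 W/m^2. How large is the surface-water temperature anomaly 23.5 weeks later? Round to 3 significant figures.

Areal heat capacity C = ρ c_p D = 997 × 4200 × 32.0 = 1.34×10^8 J m⁻² K⁻¹.
τ = C / λ = 1.34×10^8 / 16.4 = 8.17×10^6 s.
Equilibrium anomaly ΔT_eq = F / λ = 174 / 16.4 = 10.6 K.
t = 23.5 weeks = 1.42×10^7 s, so t/τ = 1.74.
ΔT(t) = ΔT_eq (1 − e^(−t/τ)) = 10.6 × (1 − e^−1.74) = 8.75 K.

8.75 K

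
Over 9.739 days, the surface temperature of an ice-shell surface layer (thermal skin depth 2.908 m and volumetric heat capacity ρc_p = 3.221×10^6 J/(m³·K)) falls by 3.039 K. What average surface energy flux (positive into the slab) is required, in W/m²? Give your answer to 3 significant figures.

-33.8

Areal heat capacity C = ρc_p × D = 3.221×10^6 × 2.908 = 9.37×10^6 J/(m²·K).
Required heat per unit area: Q = C ΔT = 9.37×10^6 × -3.039 = -2.85×10^7 J/m².
Flux F = Q / Δt = -2.85×10^7 / 8.41×10^5 s = -33.8 W/m².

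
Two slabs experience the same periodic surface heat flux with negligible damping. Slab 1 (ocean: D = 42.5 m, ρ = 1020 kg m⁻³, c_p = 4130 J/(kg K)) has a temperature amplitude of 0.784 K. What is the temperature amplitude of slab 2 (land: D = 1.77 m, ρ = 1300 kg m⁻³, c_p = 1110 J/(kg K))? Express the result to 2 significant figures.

C_ocean = 1.79×10^8 J/(m²·K); C_land = 2.55×10^6 J/(m²·K).
A ∝ 1/C ⇒ A_land = A_ocean × C_ocean/C_land = 0.784 × 70.1 = 55.0 K.

55 K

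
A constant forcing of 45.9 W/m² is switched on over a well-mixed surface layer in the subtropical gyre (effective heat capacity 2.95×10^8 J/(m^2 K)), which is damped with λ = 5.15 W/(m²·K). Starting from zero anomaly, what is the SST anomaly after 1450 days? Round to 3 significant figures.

Areal heat capacity C = 2.95×10^8 J/(m^2 K) (given).
τ = C / λ = 2.95×10^8 / 5.15 = 5.73×10^7 s.
Equilibrium anomaly ΔT_eq = F / λ = 45.9 / 5.15 = 8.91 K.
t = 1450 days = 1.25×10^8 s, so t/τ = 2.19.
ΔT(t) = ΔT_eq (1 − e^(−t/τ)) = 8.91 × (1 − e^−2.19) = 7.91 K.

7.91 K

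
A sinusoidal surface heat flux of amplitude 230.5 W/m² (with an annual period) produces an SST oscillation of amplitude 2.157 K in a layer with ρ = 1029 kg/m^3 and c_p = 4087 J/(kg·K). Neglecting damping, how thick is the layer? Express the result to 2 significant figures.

ω = 2π / 3.15×10^7 s = 1.99×10^-7 s⁻¹.
Required C = F₀ / (A ω) = 230.5 / (2.157 × 1.99×10^-7) = 5.36×10^8 J/(m²·K).
D = C / (ρ c_p) = 5.36×10^8 / (1029 × 4087) = 128 m.

130 m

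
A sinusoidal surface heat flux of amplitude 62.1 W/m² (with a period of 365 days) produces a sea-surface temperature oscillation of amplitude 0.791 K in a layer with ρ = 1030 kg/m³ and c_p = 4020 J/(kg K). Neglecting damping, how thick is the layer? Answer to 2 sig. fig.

95 m

ω = 2π / 3.15×10^7 s = 1.99×10^-7 s⁻¹.
Required C = F₀ / (A ω) = 62.1 / (0.791 × 1.99×10^-7) = 3.94×10^8 J/(m²·K).
D = C / (ρ c_p) = 3.94×10^8 / (1030 × 4020) = 95.2 m.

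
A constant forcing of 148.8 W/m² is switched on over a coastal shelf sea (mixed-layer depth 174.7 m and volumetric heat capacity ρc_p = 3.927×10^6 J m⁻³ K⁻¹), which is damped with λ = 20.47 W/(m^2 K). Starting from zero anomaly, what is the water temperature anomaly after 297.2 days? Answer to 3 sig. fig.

Areal heat capacity C = ρc_p × D = 3.927×10^6 × 174.7 = 6.86×10^8 J/(m²·K).
τ = C / λ = 6.86×10^8 / 20.47 = 3.35×10^7 s.
Equilibrium anomaly ΔT_eq = F / λ = 148.8 / 20.47 = 7.27 K.
t = 297.2 days = 2.57×10^7 s, so t/τ = 0.766.
ΔT(t) = ΔT_eq (1 − e^(−t/τ)) = 7.27 × (1 − e^−0.766) = 3.89 K.

3.89 K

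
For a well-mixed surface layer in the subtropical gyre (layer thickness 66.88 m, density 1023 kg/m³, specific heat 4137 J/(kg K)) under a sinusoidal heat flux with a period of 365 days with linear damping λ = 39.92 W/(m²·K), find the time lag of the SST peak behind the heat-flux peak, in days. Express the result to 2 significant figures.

55 days

Areal heat capacity C = ρ c_p D = 1023 × 4137 × 66.88 = 2.83×10^8 J m⁻² K⁻¹.
ω = 2π / 3.15×10^7 s = 1.99×10^-7 s⁻¹.
Phase lag φ = arctan(Cω/λ) = arctan(56.4/39.92) = 0.955 rad.
Time lag = φ / ω = 0.955 / 1.99×10^-7 = 4.79×10^6 s = 55.5 days.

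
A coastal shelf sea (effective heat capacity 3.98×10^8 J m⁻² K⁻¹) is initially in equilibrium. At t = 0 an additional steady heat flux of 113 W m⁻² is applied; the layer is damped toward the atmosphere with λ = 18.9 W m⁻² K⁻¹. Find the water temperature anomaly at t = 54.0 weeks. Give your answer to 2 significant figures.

Areal heat capacity C = 3.98×10^8 J m⁻² K⁻¹ (given).
τ = C / λ = 3.98×10^8 / 18.9 = 2.11×10^7 s.
Equilibrium anomaly ΔT_eq = F / λ = 113 / 18.9 = 5.98 K.
t = 54.0 weeks = 3.27×10^7 s, so t/τ = 1.55.
ΔT(t) = ΔT_eq (1 − e^(−t/τ)) = 5.98 × (1 − e^−1.55) = 4.71 K.

4.7 K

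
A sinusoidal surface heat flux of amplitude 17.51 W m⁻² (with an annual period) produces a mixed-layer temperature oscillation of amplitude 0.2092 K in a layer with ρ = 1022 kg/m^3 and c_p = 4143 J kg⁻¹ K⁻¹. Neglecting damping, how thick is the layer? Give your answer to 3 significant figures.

ω = 2π / 3.15×10^7 s = 1.99×10^-7 s⁻¹.
Required C = F₀ / (A ω) = 17.51 / (0.2092 × 1.99×10^-7) = 4.20×10^8 J/(m²·K).
D = C / (ρ c_p) = 4.20×10^8 / (1022 × 4143) = 99.2 m.

99.2 m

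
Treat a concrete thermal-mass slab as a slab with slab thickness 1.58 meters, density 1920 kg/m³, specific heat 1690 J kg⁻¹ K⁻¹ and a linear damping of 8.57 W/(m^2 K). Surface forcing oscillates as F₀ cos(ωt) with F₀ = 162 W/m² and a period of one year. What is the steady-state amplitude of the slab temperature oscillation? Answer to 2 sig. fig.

19 K

Areal heat capacity C = ρ c_p D = 1920 × 1690 × 1.58 = 5.13×10^6 J/(m²·K).
Angular frequency ω = 2π / T = 2π / 3.15×10^7 s = 1.99×10^-7 s⁻¹.
√((Cω)² + λ²) = √((1.02)² + 8.57²) = 8.63 W/(m²·K).
Amplitude A = F₀ / √((Cω)²+λ²) = 162 / 8.63 = 18.8 K.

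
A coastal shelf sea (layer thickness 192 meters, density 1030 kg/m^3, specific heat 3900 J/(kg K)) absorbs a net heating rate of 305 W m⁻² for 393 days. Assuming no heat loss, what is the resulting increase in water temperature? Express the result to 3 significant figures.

13.4 K

Areal heat capacity C = ρ c_p D = 1030 × 3900 × 192 = 7.71×10^8 J/(m^2 K).
Net heat input Q = F Δt = 305 × (393 days × 86400 s/day) = 1.04×10^10 J/m².
ΔT = Q / C = 1.04×10^10 / 7.71×10^8 = 13.4 K.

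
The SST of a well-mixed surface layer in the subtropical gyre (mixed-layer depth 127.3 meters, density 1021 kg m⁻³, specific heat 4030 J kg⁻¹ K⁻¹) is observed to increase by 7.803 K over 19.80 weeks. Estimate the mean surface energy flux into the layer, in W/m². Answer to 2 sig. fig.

Areal heat capacity C = ρ c_p D = 1021 × 4030 × 127.3 = 5.24×10^8 J/(m^2 K).
Required heat per unit area: Q = C ΔT = 5.24×10^8 × 7.803 = 4.09×10^9 J/m².
Flux F = Q / Δt = 4.09×10^9 / 1.20×10^7 s = 341 W/m².

340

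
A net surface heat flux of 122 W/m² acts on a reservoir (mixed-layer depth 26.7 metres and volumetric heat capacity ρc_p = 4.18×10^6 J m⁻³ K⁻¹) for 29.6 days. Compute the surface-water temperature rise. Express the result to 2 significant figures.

Areal heat capacity C = ρc_p × D = 4.18×10^6 × 26.7 = 1.12×10^8 J/(m^2 K).
Net heat input Q = F Δt = 122 × (29.6 days × 86400 s/day) = 3.12×10^8 J/m².
ΔT = Q / C = 3.12×10^8 / 1.12×10^8 = 2.80 K.

2.8 K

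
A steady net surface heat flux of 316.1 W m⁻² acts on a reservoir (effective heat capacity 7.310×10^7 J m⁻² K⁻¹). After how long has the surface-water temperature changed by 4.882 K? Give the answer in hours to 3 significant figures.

Areal heat capacity C = 7.310×10^7 J m⁻² K⁻¹ (given).
Time required: Δt = C ΔT / F = 7.31×10^7 × 4.882 / 316.1 = 1.13×10^6 s.
In hours: 1.13×10^6 s / (3600 s/hour) = 314 hours.

314 hours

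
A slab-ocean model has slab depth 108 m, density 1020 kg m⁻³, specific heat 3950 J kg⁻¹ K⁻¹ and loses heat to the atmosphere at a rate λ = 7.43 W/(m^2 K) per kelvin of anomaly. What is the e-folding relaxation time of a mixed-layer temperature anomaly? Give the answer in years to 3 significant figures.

1.86 years

Areal heat capacity C = ρ c_p D = 1020 × 3950 × 108 = 4.35×10^8 J m⁻² K⁻¹.
Relaxation time τ = C / λ = 4.35×10^8 / 7.43 = 5.86×10^7 s.
In years: 5.86×10^7 s / (3.156×10^7 s/year) = 1.86 years.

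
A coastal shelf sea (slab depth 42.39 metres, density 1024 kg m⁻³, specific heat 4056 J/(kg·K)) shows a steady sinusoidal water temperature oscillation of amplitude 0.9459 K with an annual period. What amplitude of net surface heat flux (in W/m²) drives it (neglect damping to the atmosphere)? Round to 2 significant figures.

33

Areal heat capacity C = ρ c_p D = 1024 × 4056 × 42.39 = 1.76×10^8 J m⁻² K⁻¹.
ω = 2π / 3.15×10^7 s = 1.99×10^-7 s⁻¹.
Cω = 1.76×10^8 × 1.99×10^-7 = 35.1 W/(m²·K).
F₀ = A × Cω = 0.9459 × 35.1 = 33.2 W/m².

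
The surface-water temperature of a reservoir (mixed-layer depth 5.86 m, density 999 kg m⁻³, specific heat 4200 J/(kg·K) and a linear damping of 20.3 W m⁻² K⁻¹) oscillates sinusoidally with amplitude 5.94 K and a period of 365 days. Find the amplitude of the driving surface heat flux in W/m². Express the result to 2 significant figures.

120

Areal heat capacity C = ρ c_p D = 999 × 4200 × 5.86 = 2.46×10^7 J/(m^2 K).
ω = 2π / 3.15×10^7 s = 1.99×10^-7 s⁻¹.
√((Cω)² + λ²) = √((4.90)² + 20.3²) = 20.9 W/(m²·K).
F₀ = A × √((Cω)²+λ²) = 5.94 × 20.9 = 124 W/m².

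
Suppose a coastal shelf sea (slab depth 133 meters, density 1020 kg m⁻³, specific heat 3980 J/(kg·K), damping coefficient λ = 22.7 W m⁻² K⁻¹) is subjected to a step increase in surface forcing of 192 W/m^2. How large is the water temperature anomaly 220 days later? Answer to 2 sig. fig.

4.7 K

Areal heat capacity C = ρ c_p D = 1020 × 3980 × 133 = 5.40×10^8 J/(m^2 K).
τ = C / λ = 5.40×10^8 / 22.7 = 2.38×10^7 s.
Equilibrium anomaly ΔT_eq = F / λ = 192 / 22.7 = 8.46 K.
t = 220 days = 1.90×10^7 s, so t/τ = 0.799.
ΔT(t) = ΔT_eq (1 − e^(−t/τ)) = 8.46 × (1 − e^−0.799) = 4.65 K.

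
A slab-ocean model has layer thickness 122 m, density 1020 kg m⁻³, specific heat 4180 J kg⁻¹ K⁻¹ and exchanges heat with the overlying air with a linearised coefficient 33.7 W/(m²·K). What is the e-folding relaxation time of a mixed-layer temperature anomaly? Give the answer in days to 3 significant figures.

179 days

Areal heat capacity C = ρ c_p D = 1020 × 4180 × 122 = 5.20×10^8 J/(m²·K).
Relaxation time τ = C / λ = 5.20×10^8 / 33.7 = 1.54×10^7 s.
In days: 1.54×10^7 s / (86400 s/day) = 179 days.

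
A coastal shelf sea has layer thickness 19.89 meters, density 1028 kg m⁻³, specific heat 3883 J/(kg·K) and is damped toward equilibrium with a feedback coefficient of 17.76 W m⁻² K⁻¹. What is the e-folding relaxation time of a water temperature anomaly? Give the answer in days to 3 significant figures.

Areal heat capacity C = ρ c_p D = 1028 × 3883 × 19.89 = 7.94×10^7 J/(m^2 K).
Relaxation time τ = C / λ = 7.94×10^7 / 17.76 = 4.47×10^6 s.
In days: 4.47×10^6 s / (86400 s/day) = 51.7 days.

51.7 days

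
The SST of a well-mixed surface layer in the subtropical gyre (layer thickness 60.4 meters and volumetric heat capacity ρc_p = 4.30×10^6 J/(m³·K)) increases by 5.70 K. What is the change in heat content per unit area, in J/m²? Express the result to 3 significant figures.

Areal heat capacity C = ρc_p × D = 4.30×10^6 × 60.4 = 2.60×10^8 J m⁻² K⁻¹.
ΔQ = C ΔT = 2.60×10^8 × 5.70 = 1.48×10^9 J/m².

1.48×10^9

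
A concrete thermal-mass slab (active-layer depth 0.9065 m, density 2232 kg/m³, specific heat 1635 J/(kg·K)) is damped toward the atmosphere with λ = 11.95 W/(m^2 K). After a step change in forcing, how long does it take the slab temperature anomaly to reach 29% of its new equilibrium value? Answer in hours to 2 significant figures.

Areal heat capacity C = ρ c_p D = 2232 × 1635 × 0.9065 = 3.31×10^6 J m⁻² K⁻¹.
τ = C / λ = 3.31×10^6 / 11.95 = 2.77×10^5 s.
Fraction reached: 1 − e^(−t/τ) = 0.29 ⇒ t = −τ ln(1 − 0.29) = τ × 0.342.
t = 94800 s = 26.3 hours.

26 hours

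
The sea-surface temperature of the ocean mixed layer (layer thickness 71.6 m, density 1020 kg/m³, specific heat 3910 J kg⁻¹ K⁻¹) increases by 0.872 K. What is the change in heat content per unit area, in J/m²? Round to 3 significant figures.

2.49×10^8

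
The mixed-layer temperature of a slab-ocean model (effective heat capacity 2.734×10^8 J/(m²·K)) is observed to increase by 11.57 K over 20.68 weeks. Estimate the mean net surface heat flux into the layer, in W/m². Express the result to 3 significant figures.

Areal heat capacity C = 2.734×10^8 J/(m²·K) (given).
Required heat per unit area: Q = C ΔT = 2.73×10^8 × 11.57 = 3.16×10^9 J/m².
Flux F = Q / Δt = 3.16×10^9 / 1.25×10^7 s = 253 W/m².

253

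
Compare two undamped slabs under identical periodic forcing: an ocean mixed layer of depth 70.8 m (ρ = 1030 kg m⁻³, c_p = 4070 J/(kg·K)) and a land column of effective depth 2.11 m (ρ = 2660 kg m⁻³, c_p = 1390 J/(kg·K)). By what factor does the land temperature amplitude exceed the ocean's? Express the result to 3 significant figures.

38.0

C_ocean = 1030 × 4070 × 70.8 = 2.97×10^8 J/(m²·K).
C_land = 2660 × 1390 × 2.11 = 7.80×10^6 J/(m²·K).
Undamped amplitude ∝ 1/C, so A_land/A_ocean = C_ocean/C_land = 38.0.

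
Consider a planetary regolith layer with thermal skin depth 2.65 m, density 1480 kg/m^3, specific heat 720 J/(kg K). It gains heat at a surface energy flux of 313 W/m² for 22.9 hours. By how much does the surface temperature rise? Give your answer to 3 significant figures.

9.14 K

Areal heat capacity C = ρ c_p D = 1480 × 720 × 2.65 = 2.82×10^6 J m⁻² K⁻¹.
Net heat input Q = F Δt = 313 × (22.9 hours × 3600 s/hour) = 2.58×10^7 J/m².
ΔT = Q / C = 2.58×10^7 / 2.82×10^6 = 9.14 K.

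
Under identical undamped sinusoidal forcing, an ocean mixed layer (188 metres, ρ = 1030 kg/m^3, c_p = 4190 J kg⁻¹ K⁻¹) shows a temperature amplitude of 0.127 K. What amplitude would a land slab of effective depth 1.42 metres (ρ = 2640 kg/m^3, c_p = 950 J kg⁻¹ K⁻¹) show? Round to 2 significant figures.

C_ocean = 8.11×10^8 J/(m²·K); C_land = 3.56×10^6 J/(m²·K).
A ∝ 1/C ⇒ A_land = A_ocean × C_ocean/C_land = 0.127 × 228 = 28.9 K.

29 K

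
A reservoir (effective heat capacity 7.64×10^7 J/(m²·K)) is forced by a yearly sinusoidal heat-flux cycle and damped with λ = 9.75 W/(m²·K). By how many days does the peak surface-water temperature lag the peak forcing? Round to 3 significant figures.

58.2 days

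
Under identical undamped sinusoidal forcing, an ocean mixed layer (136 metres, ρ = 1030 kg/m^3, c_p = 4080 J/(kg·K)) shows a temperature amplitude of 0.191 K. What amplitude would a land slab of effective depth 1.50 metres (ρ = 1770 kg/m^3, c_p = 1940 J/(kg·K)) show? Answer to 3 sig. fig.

21.2 K

C_ocean = 5.72×10^8 J/(m²·K); C_land = 5.15×10^6 J/(m²·K).
A ∝ 1/C ⇒ A_land = A_ocean × C_ocean/C_land = 0.191 × 111 = 21.2 K.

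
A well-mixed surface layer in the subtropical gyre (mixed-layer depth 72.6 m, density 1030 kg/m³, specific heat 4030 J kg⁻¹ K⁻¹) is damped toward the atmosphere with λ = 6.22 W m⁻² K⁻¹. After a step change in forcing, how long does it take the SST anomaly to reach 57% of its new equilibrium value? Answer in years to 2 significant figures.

1.3 years

Areal heat capacity C = ρ c_p D = 1030 × 4030 × 72.6 = 3.01×10^8 J/(m²·K).
τ = C / λ = 3.01×10^8 / 6.22 = 4.84×10^7 s.
Fraction reached: 1 − e^(−t/τ) = 0.57 ⇒ t = −τ ln(1 − 0.57) = τ × 0.844.
t = 4.09×10^7 s = 1.30 years.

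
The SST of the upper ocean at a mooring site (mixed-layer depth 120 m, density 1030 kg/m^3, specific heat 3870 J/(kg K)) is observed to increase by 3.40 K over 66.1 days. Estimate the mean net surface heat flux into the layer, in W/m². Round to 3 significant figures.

285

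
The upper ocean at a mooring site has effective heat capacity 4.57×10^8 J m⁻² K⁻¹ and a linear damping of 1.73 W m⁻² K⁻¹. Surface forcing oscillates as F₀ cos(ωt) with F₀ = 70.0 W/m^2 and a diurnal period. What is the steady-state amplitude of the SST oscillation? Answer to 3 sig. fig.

Areal heat capacity C = 4.57×10^8 J m⁻² K⁻¹ (given).
Angular frequency ω = 2π / T = 2π / 86400 s = 7.27×10^-5 s⁻¹.
√((Cω)² + λ²) = √((33200)² + 1.73²) = 33200 W/(m²·K).
Amplitude A = F₀ / √((Cω)²+λ²) = 70.0 / 33200 = 0.00211 K.

0.00211 K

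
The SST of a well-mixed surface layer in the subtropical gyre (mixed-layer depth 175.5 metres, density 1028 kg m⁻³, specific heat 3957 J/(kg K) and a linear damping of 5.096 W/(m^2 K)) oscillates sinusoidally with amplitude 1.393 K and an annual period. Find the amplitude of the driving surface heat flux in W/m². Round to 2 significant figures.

Areal heat capacity C = ρ c_p D = 1028 × 3957 × 175.5 = 7.14×10^8 J/(m²·K).
ω = 2π / 3.15×10^7 s = 1.99×10^-7 s⁻¹.
√((Cω)² + λ²) = √((142)² + 5.096²) = 142 W/(m²·K).
F₀ = A × √((Cω)²+λ²) = 1.393 × 142 = 198 W/m².

200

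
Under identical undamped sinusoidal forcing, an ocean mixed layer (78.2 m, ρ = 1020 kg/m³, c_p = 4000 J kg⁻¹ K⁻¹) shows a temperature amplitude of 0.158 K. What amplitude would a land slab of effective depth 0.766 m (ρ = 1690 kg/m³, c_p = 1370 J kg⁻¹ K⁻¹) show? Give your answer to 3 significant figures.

28.4 K

C_ocean = 3.19×10^8 J/(m²·K); C_land = 1.77×10^6 J/(m²·K).
A ∝ 1/C ⇒ A_land = A_ocean × C_ocean/C_land = 0.158 × 180 = 28.4 K.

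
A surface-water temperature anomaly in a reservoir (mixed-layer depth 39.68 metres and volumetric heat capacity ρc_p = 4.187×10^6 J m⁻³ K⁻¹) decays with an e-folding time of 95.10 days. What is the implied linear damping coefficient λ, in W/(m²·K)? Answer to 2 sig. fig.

20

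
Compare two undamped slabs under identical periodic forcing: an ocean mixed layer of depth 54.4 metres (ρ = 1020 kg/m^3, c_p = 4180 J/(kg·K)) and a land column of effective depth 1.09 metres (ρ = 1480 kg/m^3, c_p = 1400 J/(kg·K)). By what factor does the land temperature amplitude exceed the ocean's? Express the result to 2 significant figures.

C_ocean = 1020 × 4180 × 54.4 = 2.32×10^8 J/(m²·K).
C_land = 1480 × 1400 × 1.09 = 2.26×10^6 J/(m²·K).
Undamped amplitude ∝ 1/C, so A_land/A_ocean = C_ocean/C_land = 103.

100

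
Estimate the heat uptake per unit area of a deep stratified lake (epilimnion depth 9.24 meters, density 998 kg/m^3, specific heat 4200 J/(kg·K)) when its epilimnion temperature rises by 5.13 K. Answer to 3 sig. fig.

Areal heat capacity C = ρ c_p D = 998 × 4200 × 9.24 = 3.87×10^7 J/(m²·K).
ΔQ = C ΔT = 3.87×10^7 × 5.13 = 1.99×10^8 J/m².

1.99×10^8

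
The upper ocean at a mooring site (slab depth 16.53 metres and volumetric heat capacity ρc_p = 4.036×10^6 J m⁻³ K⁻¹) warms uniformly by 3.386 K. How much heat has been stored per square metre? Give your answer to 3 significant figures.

2.26×10^8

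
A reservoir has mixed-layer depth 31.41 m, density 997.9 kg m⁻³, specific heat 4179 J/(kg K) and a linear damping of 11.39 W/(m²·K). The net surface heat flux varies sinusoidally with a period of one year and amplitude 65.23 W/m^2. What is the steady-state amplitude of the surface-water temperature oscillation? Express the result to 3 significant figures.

2.29 K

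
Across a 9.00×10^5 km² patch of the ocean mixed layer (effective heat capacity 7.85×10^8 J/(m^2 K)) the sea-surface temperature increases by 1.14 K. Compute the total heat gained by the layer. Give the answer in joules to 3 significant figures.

8.05×10^20 J

Areal heat capacity C = 7.85×10^8 J/(m^2 K) (given).
Heat per unit area: q = C ΔT = 7.85×10^8 × 1.14 = 8.95×10^8 J/m².
Total heat: Q = q × A = 8.95×10^8 × (9.00×10^5 × 10⁶ m²) = 8.05×10^20 J.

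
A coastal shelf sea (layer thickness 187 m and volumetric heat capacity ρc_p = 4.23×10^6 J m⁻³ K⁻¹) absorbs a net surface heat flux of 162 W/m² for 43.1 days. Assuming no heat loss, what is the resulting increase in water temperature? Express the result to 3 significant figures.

0.763 K

Areal heat capacity C = ρc_p × D = 4.23×10^6 × 187 = 7.91×10^8 J m⁻² K⁻¹.
Net heat input Q = F Δt = 162 × (43.1 days × 86400 s/day) = 6.03×10^8 J/m².
ΔT = Q / C = 6.03×10^8 / 7.91×10^8 = 0.763 K.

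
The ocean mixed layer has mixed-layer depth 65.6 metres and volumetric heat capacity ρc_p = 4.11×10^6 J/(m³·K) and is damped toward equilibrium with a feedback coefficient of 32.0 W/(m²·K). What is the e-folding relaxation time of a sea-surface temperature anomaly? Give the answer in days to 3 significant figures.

Areal heat capacity C = ρc_p × D = 4.11×10^6 × 65.6 = 2.70×10^8 J m⁻² K⁻¹.
Relaxation time τ = C / λ = 2.70×10^8 / 32.0 = 8.43×10^6 s.
In days: 8.43×10^6 s / (86400 s/day) = 97.5 days.

97.5 days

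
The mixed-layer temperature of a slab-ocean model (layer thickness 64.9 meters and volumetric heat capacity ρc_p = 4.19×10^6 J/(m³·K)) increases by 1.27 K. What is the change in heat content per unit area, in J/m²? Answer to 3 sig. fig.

3.45×10^8

Areal heat capacity C = ρc_p × D = 4.19×10^6 × 64.9 = 2.72×10^8 J m⁻² K⁻¹.
ΔQ = C ΔT = 2.72×10^8 × 1.27 = 3.45×10^8 J/m².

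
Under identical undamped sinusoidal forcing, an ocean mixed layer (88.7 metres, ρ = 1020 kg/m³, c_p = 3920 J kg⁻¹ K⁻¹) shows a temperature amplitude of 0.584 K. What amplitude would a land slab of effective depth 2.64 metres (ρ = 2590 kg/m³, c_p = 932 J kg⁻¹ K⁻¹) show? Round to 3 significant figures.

32.5 K

C_ocean = 3.55×10^8 J/(m²·K); C_land = 6.37×10^6 J/(m²·K).
A ∝ 1/C ⇒ A_land = A_ocean × C_ocean/C_land = 0.584 × 55.7 = 32.5 K.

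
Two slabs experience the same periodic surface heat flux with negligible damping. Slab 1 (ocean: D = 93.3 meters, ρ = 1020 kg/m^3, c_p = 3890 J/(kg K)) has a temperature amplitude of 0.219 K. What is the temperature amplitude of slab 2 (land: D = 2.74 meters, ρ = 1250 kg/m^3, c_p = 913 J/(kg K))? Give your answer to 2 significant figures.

C_ocean = 3.70×10^8 J/(m²·K); C_land = 3.13×10^6 J/(m²·K).
A ∝ 1/C ⇒ A_land = A_ocean × C_ocean/C_land = 0.219 × 118 = 25.9 K.

26 K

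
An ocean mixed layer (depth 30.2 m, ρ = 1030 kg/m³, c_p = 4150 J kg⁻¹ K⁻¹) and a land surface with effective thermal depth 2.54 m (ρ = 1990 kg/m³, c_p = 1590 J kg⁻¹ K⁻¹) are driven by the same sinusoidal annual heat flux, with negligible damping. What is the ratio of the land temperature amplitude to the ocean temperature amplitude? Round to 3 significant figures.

16.1

C_ocean = 1030 × 4150 × 30.2 = 1.29×10^8 J/(m²·K).
C_land = 1990 × 1590 × 2.54 = 8.04×10^6 J/(m²·K).
Undamped amplitude ∝ 1/C, so A_land/A_ocean = C_ocean/C_land = 16.1.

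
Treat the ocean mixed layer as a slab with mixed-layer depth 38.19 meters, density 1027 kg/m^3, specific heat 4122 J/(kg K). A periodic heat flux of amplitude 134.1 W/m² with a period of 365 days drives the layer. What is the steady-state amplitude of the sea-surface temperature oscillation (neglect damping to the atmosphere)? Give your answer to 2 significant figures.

4.2 K

Areal heat capacity C = ρ c_p D = 1027 × 4122 × 38.19 = 1.62×10^8 J m⁻² K⁻¹.
Angular frequency ω = 2π / T = 2π / 3.15×10^7 s = 1.99×10^-7 s⁻¹.
Cω = 1.62×10^8 × 1.99×10^-7 = 32.2 W/(m²·K).
Amplitude A = F₀ / (Cω) = 134.1 / 32.2 = 4.16 K.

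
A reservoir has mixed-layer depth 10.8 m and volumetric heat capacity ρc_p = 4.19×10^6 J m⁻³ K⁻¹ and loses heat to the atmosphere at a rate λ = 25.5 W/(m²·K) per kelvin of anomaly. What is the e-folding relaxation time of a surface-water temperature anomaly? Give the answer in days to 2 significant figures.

21 days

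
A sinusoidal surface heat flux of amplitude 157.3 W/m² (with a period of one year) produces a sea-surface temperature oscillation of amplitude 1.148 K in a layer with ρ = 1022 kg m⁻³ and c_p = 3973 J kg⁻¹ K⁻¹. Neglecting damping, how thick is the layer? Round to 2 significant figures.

ω = 2π / 3.15×10^7 s = 1.99×10^-7 s⁻¹.
Required C = F₀ / (A ω) = 157.3 / (1.148 × 1.99×10^-7) = 6.88×10^8 J/(m²·K).
D = C / (ρ c_p) = 6.88×10^8 / (1022 × 3973) = 169 m.

170 m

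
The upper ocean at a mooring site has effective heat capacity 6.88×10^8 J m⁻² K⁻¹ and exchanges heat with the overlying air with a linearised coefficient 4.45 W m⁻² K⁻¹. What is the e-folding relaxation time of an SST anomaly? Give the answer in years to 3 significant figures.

4.90 years

Areal heat capacity C = 6.88×10^8 J m⁻² K⁻¹ (given).
Relaxation time τ = C / λ = 6.88×10^8 / 4.45 = 1.55×10^8 s.
In years: 1.55×10^8 s / (3.156×10^7 s/year) = 4.90 years.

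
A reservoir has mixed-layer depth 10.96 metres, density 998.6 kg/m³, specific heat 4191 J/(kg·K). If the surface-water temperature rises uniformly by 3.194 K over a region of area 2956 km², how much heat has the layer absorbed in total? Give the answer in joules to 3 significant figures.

4.33×10^17 J

Areal heat capacity C = ρ c_p D = 998.6 × 4191 × 10.96 = 4.59×10^7 J m⁻² K⁻¹.
Heat per unit area: q = C ΔT = 4.59×10^7 × 3.194 = 1.47×10^8 J/m².
Total heat: Q = q × A = 1.47×10^8 × (2956 × 10⁶ m²) = 4.33×10^17 J.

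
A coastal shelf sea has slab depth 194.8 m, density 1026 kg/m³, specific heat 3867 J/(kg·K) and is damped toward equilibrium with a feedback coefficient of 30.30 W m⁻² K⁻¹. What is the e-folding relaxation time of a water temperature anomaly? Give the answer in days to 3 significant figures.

Areal heat capacity C = ρ c_p D = 1026 × 3867 × 194.8 = 7.73×10^8 J/(m²·K).
Relaxation time τ = C / λ = 7.73×10^8 / 30.30 = 2.55×10^7 s.
In days: 2.55×10^7 s / (86400 s/day) = 295 days.

295 days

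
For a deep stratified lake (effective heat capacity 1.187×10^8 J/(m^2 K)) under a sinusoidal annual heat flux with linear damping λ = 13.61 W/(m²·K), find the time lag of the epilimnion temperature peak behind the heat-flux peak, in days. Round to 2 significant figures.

Areal heat capacity C = 1.187×10^8 J/(m^2 K) (given).
ω = 2π / 3.15×10^7 s = 1.99×10^-7 s⁻¹.
Phase lag φ = arctan(Cω/λ) = arctan(23.6/13.61) = 1.05 rad.
Time lag = φ / ω = 1.05 / 1.99×10^-7 = 5.26×10^6 s = 60.9 days.

61 days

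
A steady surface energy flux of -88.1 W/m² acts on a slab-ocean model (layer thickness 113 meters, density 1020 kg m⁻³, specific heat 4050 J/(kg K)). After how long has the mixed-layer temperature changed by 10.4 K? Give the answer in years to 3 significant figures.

Areal heat capacity C = ρ c_p D = 1020 × 4050 × 113 = 4.67×10^8 J/(m²·K).
Time required: Δt = C ΔT / F = 4.67×10^8 × -10.4 / -88.1 = 5.51×10^7 s.
In years: 5.51×10^7 s / (3.156×10^7 s/year) = 1.75 years.

1.75 years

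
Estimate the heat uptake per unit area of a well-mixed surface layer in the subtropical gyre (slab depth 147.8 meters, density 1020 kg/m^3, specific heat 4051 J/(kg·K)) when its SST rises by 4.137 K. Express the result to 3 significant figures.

2.53×10^9

Areal heat capacity C = ρ c_p D = 1020 × 4051 × 147.8 = 6.11×10^8 J m⁻² K⁻¹.
ΔQ = C ΔT = 6.11×10^8 × 4.137 = 2.53×10^9 J/m².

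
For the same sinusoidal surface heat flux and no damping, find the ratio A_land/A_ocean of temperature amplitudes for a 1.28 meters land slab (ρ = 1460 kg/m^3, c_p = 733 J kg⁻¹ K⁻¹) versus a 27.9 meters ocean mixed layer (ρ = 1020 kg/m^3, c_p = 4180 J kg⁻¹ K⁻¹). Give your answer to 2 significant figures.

C_ocean = 1020 × 4180 × 27.9 = 1.19×10^8 J/(m²·K).
C_land = 1460 × 733 × 1.28 = 1.37×10^6 J/(m²·K).
Undamped amplitude ∝ 1/C, so A_land/A_ocean = C_ocean/C_land = 86.8.

87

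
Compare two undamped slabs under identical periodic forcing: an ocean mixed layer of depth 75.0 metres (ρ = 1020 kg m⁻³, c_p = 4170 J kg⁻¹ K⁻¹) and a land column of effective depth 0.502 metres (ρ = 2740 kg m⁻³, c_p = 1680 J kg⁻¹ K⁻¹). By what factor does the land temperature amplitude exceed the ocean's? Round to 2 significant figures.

C_ocean = 1020 × 4170 × 75.0 = 3.19×10^8 J/(m²·K).
C_land = 2740 × 1680 × 0.502 = 2.31×10^6 J/(m²·K).
Undamped amplitude ∝ 1/C, so A_land/A_ocean = C_ocean/C_land = 138.

140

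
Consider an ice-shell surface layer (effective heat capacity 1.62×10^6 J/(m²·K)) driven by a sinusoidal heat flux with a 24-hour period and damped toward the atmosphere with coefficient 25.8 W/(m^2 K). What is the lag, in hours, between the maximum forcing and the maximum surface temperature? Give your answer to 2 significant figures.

Areal heat capacity C = 1.62×10^6 J/(m²·K) (given).
ω = 2π / 86400 s = 7.27×10^-5 s⁻¹.
Phase lag φ = arctan(Cω/λ) = arctan(118/25.8) = 1.36 rad.
Time lag = φ / ω = 1.36 / 7.27×10^-5 = 18600 s = 5.18 hours.

5.2 hours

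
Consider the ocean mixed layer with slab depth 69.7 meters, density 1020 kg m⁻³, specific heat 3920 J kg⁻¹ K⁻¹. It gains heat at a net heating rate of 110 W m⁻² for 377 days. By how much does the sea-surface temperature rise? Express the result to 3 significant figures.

12.9 K

Areal heat capacity C = ρ c_p D = 1020 × 3920 × 69.7 = 2.79×10^8 J/(m^2 K).
Net heat input Q = F Δt = 110 × (377 days × 86400 s/day) = 3.58×10^9 J/m².
ΔT = Q / C = 3.58×10^9 / 2.79×10^8 = 12.9 K.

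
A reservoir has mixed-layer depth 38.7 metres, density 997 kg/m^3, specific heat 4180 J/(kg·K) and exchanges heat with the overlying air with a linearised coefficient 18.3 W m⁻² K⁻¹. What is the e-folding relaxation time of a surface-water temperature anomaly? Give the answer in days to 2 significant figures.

Areal heat capacity C = ρ c_p D = 997 × 4180 × 38.7 = 1.61×10^8 J m⁻² K⁻¹.
Relaxation time τ = C / λ = 1.61×10^8 / 18.3 = 8.81×10^6 s.
In days: 8.81×10^6 s / (86400 s/day) = 102 days.

100 days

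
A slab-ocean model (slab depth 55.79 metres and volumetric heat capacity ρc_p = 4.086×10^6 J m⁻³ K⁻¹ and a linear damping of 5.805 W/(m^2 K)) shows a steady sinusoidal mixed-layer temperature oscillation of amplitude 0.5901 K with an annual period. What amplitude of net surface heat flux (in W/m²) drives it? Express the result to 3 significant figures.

Areal heat capacity C = ρc_p × D = 4.086×10^6 × 55.79 = 2.28×10^8 J/(m^2 K).
ω = 2π / 3.15×10^7 s = 1.99×10^-7 s⁻¹.
√((Cω)² + λ²) = √((45.4)² + 5.805²) = 45.8 W/(m²·K).
F₀ = A × √((Cω)²+λ²) = 0.5901 × 45.8 = 27.0 W/m².

27.0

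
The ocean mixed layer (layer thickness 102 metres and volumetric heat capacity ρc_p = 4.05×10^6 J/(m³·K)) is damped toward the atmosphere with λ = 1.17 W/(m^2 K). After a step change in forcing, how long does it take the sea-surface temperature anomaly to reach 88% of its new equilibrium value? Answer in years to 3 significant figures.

Areal heat capacity C = ρc_p × D = 4.05×10^6 × 102 = 4.13×10^8 J/(m^2 K).
τ = C / λ = 4.13×10^8 / 1.17 = 3.53×10^8 s.
Fraction reached: 1 − e^(−t/τ) = 0.88 ⇒ t = −τ ln(1 − 0.88) = τ × 2.12.
t = 7.49×10^8 s = 23.7 years.

23.7 years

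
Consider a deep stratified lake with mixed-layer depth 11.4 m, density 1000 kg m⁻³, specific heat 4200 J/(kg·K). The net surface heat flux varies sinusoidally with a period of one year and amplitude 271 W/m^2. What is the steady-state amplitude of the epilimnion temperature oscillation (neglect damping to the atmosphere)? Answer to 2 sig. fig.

28 K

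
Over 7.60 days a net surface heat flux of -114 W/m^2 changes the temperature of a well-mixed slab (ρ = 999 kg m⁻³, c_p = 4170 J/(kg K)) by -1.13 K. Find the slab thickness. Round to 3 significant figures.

Heat input Q = F Δt = -114 × 6.57×10^5 s = -7.49×10^7 J/m².
Required areal heat capacity C = Q / ΔT = 6.62×10^7 J/(m²·K).
Depth D = C / (ρ c_p) = 6.62×10^7 / (999 × 4170) = 15.9 m.

15.9 m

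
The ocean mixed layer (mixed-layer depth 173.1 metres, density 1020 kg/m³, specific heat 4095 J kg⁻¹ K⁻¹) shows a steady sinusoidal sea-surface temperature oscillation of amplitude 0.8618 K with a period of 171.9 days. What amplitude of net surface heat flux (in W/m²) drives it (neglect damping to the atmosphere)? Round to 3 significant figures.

264

Areal heat capacity C = ρ c_p D = 1020 × 4095 × 173.1 = 7.23×10^8 J/(m^2 K).
ω = 2π / 1.49×10^7 s = 4.23×10^-7 s⁻¹.
Cω = 7.23×10^8 × 4.23×10^-7 = 306 W/(m²·K).
F₀ = A × Cω = 0.8618 × 306 = 264 W/m².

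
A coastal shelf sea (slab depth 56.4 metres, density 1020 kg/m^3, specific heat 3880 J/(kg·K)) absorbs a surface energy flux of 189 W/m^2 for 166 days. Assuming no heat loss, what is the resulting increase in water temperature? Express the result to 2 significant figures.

Areal heat capacity C = ρ c_p D = 1020 × 3880 × 56.4 = 2.23×10^8 J m⁻² K⁻¹.
Net heat input Q = F Δt = 189 × (166 days × 86400 s/day) = 2.71×10^9 J/m².
ΔT = Q / C = 2.71×10^9 / 2.23×10^8 = 12.1 K.

12 K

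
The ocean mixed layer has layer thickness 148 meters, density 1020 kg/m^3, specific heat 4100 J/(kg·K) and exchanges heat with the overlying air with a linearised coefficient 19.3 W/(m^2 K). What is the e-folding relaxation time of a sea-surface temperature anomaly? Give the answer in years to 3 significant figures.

Areal heat capacity C = ρ c_p D = 1020 × 4100 × 148 = 6.19×10^8 J/(m²·K).
Relaxation time τ = C / λ = 6.19×10^8 / 19.3 = 3.21×10^7 s.
In years: 3.21×10^7 s / (3.156×10^7 s/year) = 1.02 years.

1.02 years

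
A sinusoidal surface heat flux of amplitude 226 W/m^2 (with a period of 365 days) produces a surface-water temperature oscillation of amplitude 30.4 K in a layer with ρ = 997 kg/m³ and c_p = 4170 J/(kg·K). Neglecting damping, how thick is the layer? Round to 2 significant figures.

9.0 m

ω = 2π / 3.15×10^7 s = 1.99×10^-7 s⁻¹.
Required C = F₀ / (A ω) = 226 / (30.4 × 1.99×10^-7) = 3.73×10^7 J/(m²·K).
D = C / (ρ c_p) = 3.73×10^7 / (997 × 4170) = 8.97 m.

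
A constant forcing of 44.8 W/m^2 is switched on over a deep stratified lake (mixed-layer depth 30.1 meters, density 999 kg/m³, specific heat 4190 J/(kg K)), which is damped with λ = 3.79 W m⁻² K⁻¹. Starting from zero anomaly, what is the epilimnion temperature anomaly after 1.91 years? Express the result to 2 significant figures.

Areal heat capacity C = ρ c_p D = 999 × 4190 × 30.1 = 1.26×10^8 J/(m²·K).
τ = C / λ = 1.26×10^8 / 3.79 = 3.32×10^7 s.
Equilibrium anomaly ΔT_eq = F / λ = 44.8 / 3.79 = 11.8 K.
t = 1.91 years = 6.03×10^7 s, so t/τ = 1.81.
ΔT(t) = ΔT_eq (1 − e^(−t/τ)) = 11.8 × (1 − e^−1.81) = 9.89 K.

9.9 K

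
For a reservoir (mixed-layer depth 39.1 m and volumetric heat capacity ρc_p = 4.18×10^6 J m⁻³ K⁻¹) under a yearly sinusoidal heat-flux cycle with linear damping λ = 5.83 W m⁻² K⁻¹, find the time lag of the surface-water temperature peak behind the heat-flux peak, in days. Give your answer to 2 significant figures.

Areal heat capacity C = ρc_p × D = 4.18×10^6 × 39.1 = 1.63×10^8 J/(m²·K).
ω = 2π / 3.15×10^7 s = 1.99×10^-7 s⁻¹.
Phase lag φ = arctan(Cω/λ) = arctan(32.6/5.83) = 1.39 rad.
Time lag = φ / ω = 1.39 / 1.99×10^-7 = 6.99×10^6 s = 81.0 days.

81 days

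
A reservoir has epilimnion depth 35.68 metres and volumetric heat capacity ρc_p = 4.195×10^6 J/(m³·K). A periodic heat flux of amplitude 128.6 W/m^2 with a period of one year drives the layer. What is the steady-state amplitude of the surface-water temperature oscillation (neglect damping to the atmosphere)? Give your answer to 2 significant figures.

4.3 K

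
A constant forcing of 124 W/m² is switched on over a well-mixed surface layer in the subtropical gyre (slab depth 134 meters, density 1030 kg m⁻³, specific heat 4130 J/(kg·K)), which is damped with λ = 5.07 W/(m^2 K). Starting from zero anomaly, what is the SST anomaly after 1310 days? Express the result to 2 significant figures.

16 K

Areal heat capacity C = ρ c_p D = 1030 × 4130 × 134 = 5.70×10^8 J m⁻² K⁻¹.
τ = C / λ = 5.70×10^8 / 5.07 = 1.12×10^8 s.
Equilibrium anomaly ΔT_eq = F / λ = 124 / 5.07 = 24.5 K.
t = 1310 days = 1.13×10^8 s, so t/τ = 1.01.
ΔT(t) = ΔT_eq (1 − e^(−t/τ)) = 24.5 × (1 − e^−1.01) = 15.5 K.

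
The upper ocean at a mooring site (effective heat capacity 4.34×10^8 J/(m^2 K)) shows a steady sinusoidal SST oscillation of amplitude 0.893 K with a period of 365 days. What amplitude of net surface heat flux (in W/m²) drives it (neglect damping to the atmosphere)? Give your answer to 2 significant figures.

77

Areal heat capacity C = 4.34×10^8 J/(m^2 K) (given).
ω = 2π / 3.15×10^7 s = 1.99×10^-7 s⁻¹.
Cω = 4.34×10^8 × 1.99×10^-7 = 86.5 W/(m²·K).
F₀ = A × Cω = 0.893 × 86.5 = 77.2 W/m².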